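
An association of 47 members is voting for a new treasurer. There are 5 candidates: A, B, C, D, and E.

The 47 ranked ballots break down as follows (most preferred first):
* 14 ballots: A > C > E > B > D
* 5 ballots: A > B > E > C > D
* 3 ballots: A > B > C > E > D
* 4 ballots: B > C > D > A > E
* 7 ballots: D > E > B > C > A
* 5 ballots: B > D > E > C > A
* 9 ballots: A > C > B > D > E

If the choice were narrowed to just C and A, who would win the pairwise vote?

C is ranked above A on 16 ballots; A above C on 31.

A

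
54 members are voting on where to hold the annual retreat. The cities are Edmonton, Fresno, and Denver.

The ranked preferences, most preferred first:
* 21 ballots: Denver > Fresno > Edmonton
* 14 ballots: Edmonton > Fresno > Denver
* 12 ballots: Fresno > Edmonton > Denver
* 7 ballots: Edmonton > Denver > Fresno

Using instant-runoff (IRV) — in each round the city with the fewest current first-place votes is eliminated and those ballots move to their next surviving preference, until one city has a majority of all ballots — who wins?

Edmonton

Round 1: Edmonton 21, Fresno 12, Denver 21. Fresno eliminated.
Round 2: Edmonton 33, Denver 21. Edmonton has a majority (≥28).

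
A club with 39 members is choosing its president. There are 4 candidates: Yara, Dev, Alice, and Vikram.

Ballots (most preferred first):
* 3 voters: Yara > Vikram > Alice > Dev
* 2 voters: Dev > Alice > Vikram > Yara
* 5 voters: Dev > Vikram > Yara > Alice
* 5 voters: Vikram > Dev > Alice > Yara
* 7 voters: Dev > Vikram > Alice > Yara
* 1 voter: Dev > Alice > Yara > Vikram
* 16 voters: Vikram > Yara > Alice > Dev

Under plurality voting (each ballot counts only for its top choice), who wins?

First-place votes: Yara 3, Dev 15, Alice 0, Vikram 21.

Vikram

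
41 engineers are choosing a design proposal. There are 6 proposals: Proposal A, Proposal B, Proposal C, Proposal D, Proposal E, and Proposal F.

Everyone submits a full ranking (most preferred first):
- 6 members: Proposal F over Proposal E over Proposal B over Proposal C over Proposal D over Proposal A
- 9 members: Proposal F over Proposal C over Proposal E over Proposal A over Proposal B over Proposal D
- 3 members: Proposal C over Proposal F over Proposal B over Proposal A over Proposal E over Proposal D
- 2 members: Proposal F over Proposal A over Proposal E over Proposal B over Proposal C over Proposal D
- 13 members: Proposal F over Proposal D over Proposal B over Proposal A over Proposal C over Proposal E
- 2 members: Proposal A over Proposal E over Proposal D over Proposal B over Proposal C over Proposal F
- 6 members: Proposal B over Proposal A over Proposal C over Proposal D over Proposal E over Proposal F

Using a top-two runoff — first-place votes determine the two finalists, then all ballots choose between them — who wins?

Proposal F

Round 1 first-place votes: Proposal A 2, Proposal B 6, Proposal C 3, Proposal D 0, Proposal E 0, Proposal F 30. Proposal F and Proposal B advance.
Runoff: Proposal F is ranked above Proposal B on 33 ballots, Proposal B above Proposal F on 8.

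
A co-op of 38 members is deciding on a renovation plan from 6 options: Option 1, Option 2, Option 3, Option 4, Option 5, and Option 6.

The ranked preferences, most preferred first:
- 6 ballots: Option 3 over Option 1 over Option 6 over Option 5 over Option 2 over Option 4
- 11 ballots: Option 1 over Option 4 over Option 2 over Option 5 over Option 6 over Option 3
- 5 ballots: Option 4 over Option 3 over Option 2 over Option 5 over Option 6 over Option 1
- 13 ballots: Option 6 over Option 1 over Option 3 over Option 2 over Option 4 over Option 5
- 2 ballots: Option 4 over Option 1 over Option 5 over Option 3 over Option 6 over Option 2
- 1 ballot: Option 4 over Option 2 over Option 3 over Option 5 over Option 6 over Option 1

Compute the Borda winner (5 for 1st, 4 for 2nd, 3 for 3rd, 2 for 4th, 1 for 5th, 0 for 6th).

Option 1: 6×4 + 11×5 + 5×0 + 13×4 + 2×4 + 1×0 = 139
Option 2: 6×1 + 11×3 + 5×3 + 13×2 + 2×0 + 1×4 = 84
Option 3: 6×5 + 11×0 + 5×4 + 13×3 + 2×2 + 1×3 = 96
Option 4: 6×0 + 11×4 + 5×5 + 13×1 + 2×5 + 1×5 = 97
Option 5: 6×2 + 11×2 + 5×2 + 13×0 + 2×3 + 1×2 = 52
Option 6: 6×3 + 11×1 + 5×1 + 13×5 + 2×1 + 1×1 = 102

Option 1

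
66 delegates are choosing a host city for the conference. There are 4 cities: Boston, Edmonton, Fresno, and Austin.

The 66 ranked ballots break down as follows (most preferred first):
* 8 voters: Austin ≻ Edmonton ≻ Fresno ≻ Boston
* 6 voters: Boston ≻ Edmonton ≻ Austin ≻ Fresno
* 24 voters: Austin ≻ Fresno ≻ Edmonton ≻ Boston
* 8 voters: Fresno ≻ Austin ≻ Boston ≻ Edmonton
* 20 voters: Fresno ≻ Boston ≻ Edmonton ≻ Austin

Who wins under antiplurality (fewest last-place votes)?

Last-place votes: Boston 32, Edmonton 8, Fresno 6, Austin 20.

Fresno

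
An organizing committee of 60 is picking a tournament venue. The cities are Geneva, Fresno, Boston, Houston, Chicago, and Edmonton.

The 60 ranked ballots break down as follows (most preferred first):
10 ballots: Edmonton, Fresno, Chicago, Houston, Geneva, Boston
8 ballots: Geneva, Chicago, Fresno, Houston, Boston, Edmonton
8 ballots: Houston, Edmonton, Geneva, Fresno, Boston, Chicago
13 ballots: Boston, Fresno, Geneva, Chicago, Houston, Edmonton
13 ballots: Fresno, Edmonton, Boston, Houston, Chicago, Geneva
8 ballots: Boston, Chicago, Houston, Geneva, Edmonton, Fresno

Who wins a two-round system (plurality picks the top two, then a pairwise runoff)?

Round 1 first-place votes: Geneva 8, Fresno 13, Boston 21, Houston 8, Chicago 0, Edmonton 10. Boston and Fresno advance.
Runoff: Boston is ranked above Fresno on 21 ballots, Fresno above Boston on 39.

Fresno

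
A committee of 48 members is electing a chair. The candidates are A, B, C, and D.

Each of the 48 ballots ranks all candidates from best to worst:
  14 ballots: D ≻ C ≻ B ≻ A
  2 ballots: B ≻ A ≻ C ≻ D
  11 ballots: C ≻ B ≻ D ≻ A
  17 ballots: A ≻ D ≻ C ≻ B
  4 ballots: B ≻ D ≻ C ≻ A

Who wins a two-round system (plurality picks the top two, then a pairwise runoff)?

D

Round 1 first-place votes: A 17, B 6, C 11, D 14. A and D advance.
Runoff: A is ranked above D on 19 ballots, D above A on 29.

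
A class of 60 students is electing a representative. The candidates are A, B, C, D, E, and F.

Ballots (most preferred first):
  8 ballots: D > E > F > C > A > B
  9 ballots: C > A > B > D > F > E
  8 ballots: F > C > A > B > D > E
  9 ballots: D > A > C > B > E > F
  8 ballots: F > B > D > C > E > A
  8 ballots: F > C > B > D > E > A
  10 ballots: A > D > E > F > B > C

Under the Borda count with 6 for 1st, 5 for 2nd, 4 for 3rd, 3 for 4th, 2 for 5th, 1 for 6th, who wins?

A: 8×2 + 9×5 + 8×4 + 9×5 + 8×1 + 8×1 + 10×6 = 214
B: 8×1 + 9×4 + 8×3 + 9×3 + 8×5 + 8×4 + 10×2 = 187
C: 8×3 + 9×6 + 8×5 + 9×4 + 8×3 + 8×5 + 10×1 = 228
D: 8×6 + 9×3 + 8×2 + 9×6 + 8×4 + 8×3 + 10×5 = 251
E: 8×5 + 9×1 + 8×1 + 9×2 + 8×2 + 8×2 + 10×4 = 147
F: 8×4 + 9×2 + 8×6 + 9×1 + 8×6 + 8×6 + 10×3 = 233

D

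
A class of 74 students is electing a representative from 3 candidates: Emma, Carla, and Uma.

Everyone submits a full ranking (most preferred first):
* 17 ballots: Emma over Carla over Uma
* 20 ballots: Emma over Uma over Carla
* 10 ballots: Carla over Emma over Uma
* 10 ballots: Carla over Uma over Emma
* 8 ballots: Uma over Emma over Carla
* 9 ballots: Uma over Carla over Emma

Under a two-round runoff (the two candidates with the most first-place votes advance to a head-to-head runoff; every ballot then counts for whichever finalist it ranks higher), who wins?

Emma

Round 1 first-place votes: Emma 37, Carla 20, Uma 17. Emma and Carla advance.
Runoff: Emma is ranked above Carla on 45 ballots, Carla above Emma on 29.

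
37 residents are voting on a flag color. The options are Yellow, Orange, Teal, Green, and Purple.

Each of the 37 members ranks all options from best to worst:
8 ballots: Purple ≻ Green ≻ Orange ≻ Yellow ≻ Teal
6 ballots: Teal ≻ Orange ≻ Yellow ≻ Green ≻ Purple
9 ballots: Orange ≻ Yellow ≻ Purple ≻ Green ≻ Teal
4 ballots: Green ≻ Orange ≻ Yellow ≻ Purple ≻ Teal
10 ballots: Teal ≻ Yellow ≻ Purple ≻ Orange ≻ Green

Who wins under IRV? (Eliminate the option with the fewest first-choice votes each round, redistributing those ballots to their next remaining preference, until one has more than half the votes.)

Round 1: Yellow 0, Orange 9, Teal 16, Green 4, Purple 8. Yellow eliminated.
Round 2: Orange 9, Teal 16, Green 4, Purple 8. Green eliminated.
Round 3: Orange 13, Teal 16, Purple 8. Purple eliminated.
Round 4: Orange 21, Teal 16. Orange has a majority (≥19).

Orange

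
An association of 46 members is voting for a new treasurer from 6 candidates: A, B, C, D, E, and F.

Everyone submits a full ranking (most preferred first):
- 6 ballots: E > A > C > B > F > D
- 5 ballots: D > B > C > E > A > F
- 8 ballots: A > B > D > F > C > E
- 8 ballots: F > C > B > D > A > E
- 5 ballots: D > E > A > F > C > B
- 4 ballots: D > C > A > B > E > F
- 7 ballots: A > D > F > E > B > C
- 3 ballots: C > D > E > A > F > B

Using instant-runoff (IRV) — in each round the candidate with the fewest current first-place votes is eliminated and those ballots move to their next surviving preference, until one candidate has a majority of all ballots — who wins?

Round 1: A 15, B 0, C 3, D 14, E 6, F 8. B eliminated.
Round 2: A 15, C 3, D 14, E 6, F 8. C eliminated.
Round 3: A 15, D 17, E 6, F 8. E eliminated.
Round 4: A 21, D 17, F 8. F eliminated.
Round 5: A 21, D 25. D has a majority (≥24).

D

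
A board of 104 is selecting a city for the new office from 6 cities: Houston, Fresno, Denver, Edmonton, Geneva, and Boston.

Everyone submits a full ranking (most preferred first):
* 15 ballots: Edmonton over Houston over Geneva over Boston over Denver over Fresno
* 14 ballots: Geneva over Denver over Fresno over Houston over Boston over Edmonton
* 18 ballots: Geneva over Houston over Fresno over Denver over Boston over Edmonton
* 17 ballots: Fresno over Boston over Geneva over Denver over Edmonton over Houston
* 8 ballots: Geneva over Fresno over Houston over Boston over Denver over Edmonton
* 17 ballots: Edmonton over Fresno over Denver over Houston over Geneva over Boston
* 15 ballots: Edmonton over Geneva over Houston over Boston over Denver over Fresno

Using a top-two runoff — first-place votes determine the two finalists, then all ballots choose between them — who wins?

Geneva

Round 1 first-place votes: Houston 0, Fresno 17, Denver 0, Edmonton 47, Geneva 40, Boston 0. Edmonton and Geneva advance.
Runoff: Edmonton is ranked above Geneva on 47 ballots, Geneva above Edmonton on 57.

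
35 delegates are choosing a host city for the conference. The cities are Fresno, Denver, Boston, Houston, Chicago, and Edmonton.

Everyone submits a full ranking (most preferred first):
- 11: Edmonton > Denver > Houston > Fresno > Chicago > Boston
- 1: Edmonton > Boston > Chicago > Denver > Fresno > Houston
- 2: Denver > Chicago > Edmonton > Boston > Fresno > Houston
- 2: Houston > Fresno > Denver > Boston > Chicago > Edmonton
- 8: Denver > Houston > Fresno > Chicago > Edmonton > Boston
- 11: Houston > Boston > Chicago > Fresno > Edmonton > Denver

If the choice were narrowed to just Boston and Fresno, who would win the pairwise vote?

Boston is ranked above Fresno on 14 ballots; Fresno above Boston on 21.

Fresno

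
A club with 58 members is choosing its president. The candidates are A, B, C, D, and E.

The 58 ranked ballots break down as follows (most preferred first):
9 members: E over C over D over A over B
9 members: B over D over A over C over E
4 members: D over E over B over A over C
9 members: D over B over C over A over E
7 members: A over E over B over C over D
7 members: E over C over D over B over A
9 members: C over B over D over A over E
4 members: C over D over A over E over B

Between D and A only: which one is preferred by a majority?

D is ranked above A on 51 ballots; A above D on 7.

D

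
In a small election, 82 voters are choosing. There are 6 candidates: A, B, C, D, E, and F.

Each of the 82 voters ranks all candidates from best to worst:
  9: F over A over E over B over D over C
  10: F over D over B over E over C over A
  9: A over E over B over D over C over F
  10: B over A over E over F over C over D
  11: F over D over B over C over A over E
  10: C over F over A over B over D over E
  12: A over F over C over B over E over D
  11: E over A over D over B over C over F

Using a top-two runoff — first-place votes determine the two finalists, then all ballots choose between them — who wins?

Round 1 first-place votes: A 21, B 10, C 10, D 0, E 11, F 30. F and A advance.
Runoff: F is ranked above A on 40 ballots, A above F on 42.

A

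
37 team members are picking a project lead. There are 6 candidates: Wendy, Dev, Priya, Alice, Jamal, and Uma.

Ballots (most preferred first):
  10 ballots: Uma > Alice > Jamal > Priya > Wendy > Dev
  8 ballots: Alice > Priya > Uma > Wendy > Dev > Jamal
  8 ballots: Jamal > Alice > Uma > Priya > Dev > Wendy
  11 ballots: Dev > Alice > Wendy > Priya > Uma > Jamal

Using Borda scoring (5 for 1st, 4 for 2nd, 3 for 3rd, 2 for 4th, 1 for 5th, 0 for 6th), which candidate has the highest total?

Wendy: 10×1 + 8×2 + 8×0 + 11×3 = 59
Dev: 10×0 + 8×1 + 8×1 + 11×5 = 71
Priya: 10×2 + 8×4 + 8×2 + 11×2 = 90
Alice: 10×4 + 8×5 + 8×4 + 11×4 = 156
Jamal: 10×3 + 8×0 + 8×5 + 11×0 = 70
Uma: 10×5 + 8×3 + 8×3 + 11×1 = 109

Alice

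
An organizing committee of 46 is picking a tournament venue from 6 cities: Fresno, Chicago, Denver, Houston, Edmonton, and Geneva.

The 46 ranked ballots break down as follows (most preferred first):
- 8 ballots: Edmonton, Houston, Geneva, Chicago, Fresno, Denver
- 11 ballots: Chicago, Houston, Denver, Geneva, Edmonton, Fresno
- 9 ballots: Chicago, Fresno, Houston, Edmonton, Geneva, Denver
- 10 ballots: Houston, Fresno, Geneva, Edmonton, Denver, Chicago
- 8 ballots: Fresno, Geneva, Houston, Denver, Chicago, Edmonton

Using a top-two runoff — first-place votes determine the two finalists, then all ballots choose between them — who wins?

Houston

Round 1 first-place votes: Fresno 8, Chicago 20, Denver 0, Houston 10, Edmonton 8, Geneva 0. Chicago and Houston advance.
Runoff: Chicago is ranked above Houston on 20 ballots, Houston above Chicago on 26.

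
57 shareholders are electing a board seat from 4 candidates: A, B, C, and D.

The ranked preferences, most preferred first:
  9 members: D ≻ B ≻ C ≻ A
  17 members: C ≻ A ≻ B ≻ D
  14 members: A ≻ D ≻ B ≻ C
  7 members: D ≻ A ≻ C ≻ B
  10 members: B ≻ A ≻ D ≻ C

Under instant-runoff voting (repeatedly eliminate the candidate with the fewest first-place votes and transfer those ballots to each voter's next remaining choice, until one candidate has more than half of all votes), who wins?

A

Round 1: A 14, B 10, C 17, D 16. B eliminated.
Round 2: A 24, C 17, D 16. D eliminated.
Round 3: A 31, C 26. A has a majority (≥29).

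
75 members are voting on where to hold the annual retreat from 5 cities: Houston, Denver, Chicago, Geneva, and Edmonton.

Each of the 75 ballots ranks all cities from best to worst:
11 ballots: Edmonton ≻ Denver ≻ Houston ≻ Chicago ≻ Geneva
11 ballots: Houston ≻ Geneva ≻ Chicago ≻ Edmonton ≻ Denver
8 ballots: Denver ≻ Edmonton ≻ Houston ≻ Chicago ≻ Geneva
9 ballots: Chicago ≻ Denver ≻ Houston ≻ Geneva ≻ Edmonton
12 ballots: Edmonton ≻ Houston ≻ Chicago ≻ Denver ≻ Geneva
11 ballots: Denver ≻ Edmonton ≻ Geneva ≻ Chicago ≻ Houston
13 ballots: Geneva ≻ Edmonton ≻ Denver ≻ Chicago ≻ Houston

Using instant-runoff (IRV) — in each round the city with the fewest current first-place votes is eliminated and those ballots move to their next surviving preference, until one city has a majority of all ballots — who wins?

Denver

Round 1: Houston 11, Denver 19, Chicago 9, Geneva 13, Edmonton 23. Chicago eliminated.
Round 2: Houston 11, Denver 28, Geneva 13, Edmonton 23. Houston eliminated.
Round 3: Denver 28, Geneva 24, Edmonton 23. Edmonton eliminated.
Round 4: Denver 51, Geneva 24. Denver has a majority (≥38).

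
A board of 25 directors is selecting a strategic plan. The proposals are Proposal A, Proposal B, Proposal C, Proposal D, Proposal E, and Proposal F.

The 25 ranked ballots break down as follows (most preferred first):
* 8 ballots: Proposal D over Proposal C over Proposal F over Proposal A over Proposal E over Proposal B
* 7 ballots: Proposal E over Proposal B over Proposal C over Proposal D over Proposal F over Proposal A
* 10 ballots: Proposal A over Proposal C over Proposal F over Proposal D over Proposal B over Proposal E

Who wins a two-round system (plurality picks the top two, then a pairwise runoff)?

Round 1 first-place votes: Proposal A 10, Proposal B 0, Proposal C 0, Proposal D 8, Proposal E 7, Proposal F 0. Proposal A and Proposal D advance.
Runoff: Proposal A is ranked above Proposal D on 10 ballots, Proposal D above Proposal A on 15.

Proposal D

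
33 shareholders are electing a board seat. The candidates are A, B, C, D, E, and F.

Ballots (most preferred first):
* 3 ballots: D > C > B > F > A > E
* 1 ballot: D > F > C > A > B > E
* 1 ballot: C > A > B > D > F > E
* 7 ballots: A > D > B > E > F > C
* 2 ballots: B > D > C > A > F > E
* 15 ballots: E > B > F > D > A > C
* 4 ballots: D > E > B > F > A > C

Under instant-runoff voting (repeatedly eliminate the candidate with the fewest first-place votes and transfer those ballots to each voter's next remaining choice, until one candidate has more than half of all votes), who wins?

D

Round 1: A 7, B 2, C 1, D 8, E 15, F 0. F eliminated.
Round 2: A 7, B 2, C 1, D 8, E 15. C eliminated.
Round 3: A 8, B 2, D 8, E 15. B eliminated.
Round 4: A 8, D 10, E 15. A eliminated.
Round 5: D 18, E 15. D has a majority (≥17).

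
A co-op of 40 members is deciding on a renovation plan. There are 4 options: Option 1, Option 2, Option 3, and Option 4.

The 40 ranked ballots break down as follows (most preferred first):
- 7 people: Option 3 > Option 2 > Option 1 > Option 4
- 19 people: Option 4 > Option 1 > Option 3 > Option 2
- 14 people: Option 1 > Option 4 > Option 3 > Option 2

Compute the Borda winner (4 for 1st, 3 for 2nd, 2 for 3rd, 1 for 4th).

Option 1: 7×2 + 19×3 + 14×4 = 127
Option 2: 7×3 + 19×1 + 14×1 = 54
Option 3: 7×4 + 19×2 + 14×2 = 94
Option 4: 7×1 + 19×4 + 14×3 = 125

Option 1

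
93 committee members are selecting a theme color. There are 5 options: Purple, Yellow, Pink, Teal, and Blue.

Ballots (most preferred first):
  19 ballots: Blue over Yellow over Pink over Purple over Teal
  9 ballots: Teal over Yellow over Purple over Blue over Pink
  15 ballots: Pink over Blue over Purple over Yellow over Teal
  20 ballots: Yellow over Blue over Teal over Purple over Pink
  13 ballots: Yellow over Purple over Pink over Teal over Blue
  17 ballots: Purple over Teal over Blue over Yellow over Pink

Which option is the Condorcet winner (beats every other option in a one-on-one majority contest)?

Blue

Blue vs Purple: 54–39
Blue vs Yellow: 51–42
Blue vs Pink: 65–28
Blue vs Teal: 54–39
Blue beats every other option.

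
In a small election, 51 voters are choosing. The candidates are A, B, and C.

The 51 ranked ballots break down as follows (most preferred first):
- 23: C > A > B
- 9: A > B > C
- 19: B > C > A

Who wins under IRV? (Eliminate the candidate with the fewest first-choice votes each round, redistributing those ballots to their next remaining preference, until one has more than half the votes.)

Round 1: A 9, B 19, C 23. A eliminated.
Round 2: B 28, C 23. B has a majority (≥26).

B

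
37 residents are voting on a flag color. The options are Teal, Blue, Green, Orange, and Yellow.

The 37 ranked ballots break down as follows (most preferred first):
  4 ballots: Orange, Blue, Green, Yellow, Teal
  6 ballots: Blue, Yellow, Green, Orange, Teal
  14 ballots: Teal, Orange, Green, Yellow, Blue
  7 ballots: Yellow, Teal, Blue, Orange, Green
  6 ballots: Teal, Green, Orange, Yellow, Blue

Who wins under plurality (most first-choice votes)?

First-place votes: Teal 20, Blue 6, Green 0, Orange 4, Yellow 7.

Teal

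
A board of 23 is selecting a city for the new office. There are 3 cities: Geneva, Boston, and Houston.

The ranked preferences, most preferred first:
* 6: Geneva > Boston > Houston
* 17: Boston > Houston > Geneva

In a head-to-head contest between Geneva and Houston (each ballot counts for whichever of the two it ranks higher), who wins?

Houston

Geneva is ranked above Houston on 6 ballots; Houston above Geneva on 17.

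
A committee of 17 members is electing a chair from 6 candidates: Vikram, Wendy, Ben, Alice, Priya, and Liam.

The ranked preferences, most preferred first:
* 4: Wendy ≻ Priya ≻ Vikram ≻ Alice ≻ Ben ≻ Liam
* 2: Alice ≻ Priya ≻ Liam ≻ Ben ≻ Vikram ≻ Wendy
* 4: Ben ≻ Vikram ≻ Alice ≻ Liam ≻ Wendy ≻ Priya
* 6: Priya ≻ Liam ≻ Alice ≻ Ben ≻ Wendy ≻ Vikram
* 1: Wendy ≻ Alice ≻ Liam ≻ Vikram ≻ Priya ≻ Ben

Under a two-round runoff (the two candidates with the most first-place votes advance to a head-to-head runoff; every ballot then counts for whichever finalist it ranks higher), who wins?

Round 1 first-place votes: Vikram 0, Wendy 5, Ben 4, Alice 2, Priya 6, Liam 0. Priya and Wendy advance.
Runoff: Priya is ranked above Wendy on 8 ballots, Wendy above Priya on 9.

Wendy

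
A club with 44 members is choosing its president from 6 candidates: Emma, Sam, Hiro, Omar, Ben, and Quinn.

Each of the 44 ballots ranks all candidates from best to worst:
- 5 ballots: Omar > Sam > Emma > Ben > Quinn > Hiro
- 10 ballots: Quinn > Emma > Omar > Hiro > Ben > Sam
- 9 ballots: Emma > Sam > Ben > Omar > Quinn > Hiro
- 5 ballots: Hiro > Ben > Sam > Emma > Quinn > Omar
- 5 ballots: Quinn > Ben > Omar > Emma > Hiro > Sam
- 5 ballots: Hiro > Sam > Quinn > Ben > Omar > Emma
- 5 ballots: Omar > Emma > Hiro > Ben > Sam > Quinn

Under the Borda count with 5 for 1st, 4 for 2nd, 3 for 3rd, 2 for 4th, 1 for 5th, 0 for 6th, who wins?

Emma

Emma: 5×3 + 10×4 + 9×5 + 5×2 + 5×2 + 5×0 + 5×4 = 140
Sam: 5×4 + 10×0 + 9×4 + 5×3 + 5×0 + 5×4 + 5×1 = 96
Hiro: 5×0 + 10×2 + 9×0 + 5×5 + 5×1 + 5×5 + 5×3 = 90
Omar: 5×5 + 10×3 + 9×2 + 5×0 + 5×3 + 5×1 + 5×5 = 118
Ben: 5×2 + 10×1 + 9×3 + 5×4 + 5×4 + 5×2 + 5×2 = 107
Quinn: 5×1 + 10×5 + 9×1 + 5×1 + 5×5 + 5×3 + 5×0 = 109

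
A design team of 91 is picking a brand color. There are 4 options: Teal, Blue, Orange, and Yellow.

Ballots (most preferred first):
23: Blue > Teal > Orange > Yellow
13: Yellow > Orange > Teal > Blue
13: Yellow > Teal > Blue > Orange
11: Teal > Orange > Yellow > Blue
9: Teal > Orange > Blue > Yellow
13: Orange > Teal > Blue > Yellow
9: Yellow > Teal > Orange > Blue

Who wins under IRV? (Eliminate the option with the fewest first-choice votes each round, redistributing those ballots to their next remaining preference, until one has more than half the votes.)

Round 1: Teal 20, Blue 23, Orange 13, Yellow 35. Orange eliminated.
Round 2: Teal 33, Blue 23, Yellow 35. Blue eliminated.
Round 3: Teal 56, Yellow 35. Teal has a majority (≥46).

Teal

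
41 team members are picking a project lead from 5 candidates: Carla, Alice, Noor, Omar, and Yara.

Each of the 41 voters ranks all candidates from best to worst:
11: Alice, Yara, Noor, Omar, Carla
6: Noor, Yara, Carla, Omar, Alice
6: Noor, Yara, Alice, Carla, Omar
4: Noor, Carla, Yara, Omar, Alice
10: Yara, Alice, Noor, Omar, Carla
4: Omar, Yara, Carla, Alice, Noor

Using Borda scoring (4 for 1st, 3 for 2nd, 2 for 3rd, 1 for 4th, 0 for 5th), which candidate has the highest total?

Carla: 11×0 + 6×2 + 6×1 + 4×3 + 10×0 + 4×2 = 38
Alice: 11×4 + 6×0 + 6×2 + 4×0 + 10×3 + 4×1 = 90
Noor: 11×2 + 6×4 + 6×4 + 4×4 + 10×2 + 4×0 = 106
Omar: 11×1 + 6×1 + 6×0 + 4×1 + 10×1 + 4×4 = 47
Yara: 11×3 + 6×3 + 6×3 + 4×2 + 10×4 + 4×3 = 129

Yara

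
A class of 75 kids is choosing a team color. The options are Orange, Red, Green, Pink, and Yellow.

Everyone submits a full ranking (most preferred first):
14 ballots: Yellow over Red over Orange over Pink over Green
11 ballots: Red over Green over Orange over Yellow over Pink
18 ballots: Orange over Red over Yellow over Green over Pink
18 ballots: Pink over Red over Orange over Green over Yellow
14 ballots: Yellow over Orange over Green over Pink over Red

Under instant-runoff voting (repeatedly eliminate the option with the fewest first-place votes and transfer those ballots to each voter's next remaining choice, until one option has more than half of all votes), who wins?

Round 1: Orange 18, Red 11, Green 0, Pink 18, Yellow 28. Green eliminated.
Round 2: Orange 18, Red 11, Pink 18, Yellow 28. Red eliminated.
Round 3: Orange 29, Pink 18, Yellow 28. Pink eliminated.
Round 4: Orange 47, Yellow 28. Orange has a majority (≥38).

Orange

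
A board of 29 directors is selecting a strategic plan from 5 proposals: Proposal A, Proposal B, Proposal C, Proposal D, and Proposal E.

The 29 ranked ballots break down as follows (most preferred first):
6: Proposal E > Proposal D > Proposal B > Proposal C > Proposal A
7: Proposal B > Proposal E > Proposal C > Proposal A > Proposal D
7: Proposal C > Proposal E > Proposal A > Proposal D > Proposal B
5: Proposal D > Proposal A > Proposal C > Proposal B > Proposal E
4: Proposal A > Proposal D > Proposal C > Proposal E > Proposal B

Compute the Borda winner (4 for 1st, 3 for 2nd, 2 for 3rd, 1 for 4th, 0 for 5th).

Proposal E

Proposal A: 6×0 + 7×1 + 7×2 + 5×3 + 4×4 = 52
Proposal B: 6×2 + 7×4 + 7×0 + 5×1 + 4×0 = 45
Proposal C: 6×1 + 7×2 + 7×4 + 5×2 + 4×2 = 66
Proposal D: 6×3 + 7×0 + 7×1 + 5×4 + 4×3 = 57
Proposal E: 6×4 + 7×3 + 7×3 + 5×0 + 4×1 = 70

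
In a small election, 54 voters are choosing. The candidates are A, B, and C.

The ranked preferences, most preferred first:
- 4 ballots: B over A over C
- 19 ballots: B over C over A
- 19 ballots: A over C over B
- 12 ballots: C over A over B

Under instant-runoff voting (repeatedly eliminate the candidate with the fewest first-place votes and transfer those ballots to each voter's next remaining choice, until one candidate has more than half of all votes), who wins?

A

Round 1: A 19, B 23, C 12. C eliminated.
Round 2: A 31, B 23. A has a majority (≥28).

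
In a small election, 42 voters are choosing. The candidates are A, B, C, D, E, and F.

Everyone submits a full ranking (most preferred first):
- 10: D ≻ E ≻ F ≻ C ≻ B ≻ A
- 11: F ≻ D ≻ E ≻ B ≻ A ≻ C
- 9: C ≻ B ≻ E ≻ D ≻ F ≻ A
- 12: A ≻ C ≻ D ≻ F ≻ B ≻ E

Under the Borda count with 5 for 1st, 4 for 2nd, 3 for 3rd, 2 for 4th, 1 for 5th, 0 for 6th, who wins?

D

A: 10×0 + 11×1 + 9×0 + 12×5 = 71
B: 10×1 + 11×2 + 9×4 + 12×1 = 80
C: 10×2 + 11×0 + 9×5 + 12×4 = 113
D: 10×5 + 11×4 + 9×2 + 12×3 = 148
E: 10×4 + 11×3 + 9×3 + 12×0 = 100
F: 10×3 + 11×5 + 9×1 + 12×2 = 118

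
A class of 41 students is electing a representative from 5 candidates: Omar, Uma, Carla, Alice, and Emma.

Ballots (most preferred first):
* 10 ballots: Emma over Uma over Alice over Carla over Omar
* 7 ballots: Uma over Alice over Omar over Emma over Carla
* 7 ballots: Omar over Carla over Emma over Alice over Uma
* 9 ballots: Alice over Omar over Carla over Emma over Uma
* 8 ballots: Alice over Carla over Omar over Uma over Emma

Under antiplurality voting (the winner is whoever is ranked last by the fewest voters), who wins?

Alice

Last-place votes: Omar 10, Uma 16, Carla 7, Alice 0, Emma 8.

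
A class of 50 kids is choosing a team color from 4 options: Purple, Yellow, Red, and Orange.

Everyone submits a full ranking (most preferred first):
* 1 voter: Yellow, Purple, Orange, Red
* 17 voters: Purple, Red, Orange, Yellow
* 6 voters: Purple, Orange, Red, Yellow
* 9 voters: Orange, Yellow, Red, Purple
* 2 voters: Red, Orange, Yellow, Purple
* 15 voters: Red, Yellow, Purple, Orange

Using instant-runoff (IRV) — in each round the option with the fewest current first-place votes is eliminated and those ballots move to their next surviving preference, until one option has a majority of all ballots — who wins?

Red

Round 1: Purple 23, Yellow 1, Red 17, Orange 9. Yellow eliminated.
Round 2: Purple 24, Red 17, Orange 9. Orange eliminated.
Round 3: Purple 24, Red 26. Red has a majority (≥26).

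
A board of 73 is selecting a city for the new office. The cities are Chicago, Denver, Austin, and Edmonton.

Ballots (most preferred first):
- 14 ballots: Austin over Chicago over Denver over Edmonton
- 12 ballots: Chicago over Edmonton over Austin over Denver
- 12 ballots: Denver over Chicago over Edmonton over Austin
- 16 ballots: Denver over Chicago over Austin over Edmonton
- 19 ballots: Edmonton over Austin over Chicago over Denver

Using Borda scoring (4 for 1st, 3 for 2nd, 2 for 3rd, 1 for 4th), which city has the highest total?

Chicago

Chicago: 14×3 + 12×4 + 12×3 + 16×3 + 19×2 = 212
Denver: 14×2 + 12×1 + 12×4 + 16×4 + 19×1 = 171
Austin: 14×4 + 12×2 + 12×1 + 16×2 + 19×3 = 181
Edmonton: 14×1 + 12×3 + 12×2 + 16×1 + 19×4 = 166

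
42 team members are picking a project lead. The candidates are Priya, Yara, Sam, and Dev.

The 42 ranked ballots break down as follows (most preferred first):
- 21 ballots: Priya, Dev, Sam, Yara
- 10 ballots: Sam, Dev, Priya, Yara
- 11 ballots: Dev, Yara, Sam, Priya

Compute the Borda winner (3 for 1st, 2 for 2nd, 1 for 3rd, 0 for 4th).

Dev

Priya: 21×3 + 10×1 + 11×0 = 73
Yara: 21×0 + 10×0 + 11×2 = 22
Sam: 21×1 + 10×3 + 11×1 = 62
Dev: 21×2 + 10×2 + 11×3 = 95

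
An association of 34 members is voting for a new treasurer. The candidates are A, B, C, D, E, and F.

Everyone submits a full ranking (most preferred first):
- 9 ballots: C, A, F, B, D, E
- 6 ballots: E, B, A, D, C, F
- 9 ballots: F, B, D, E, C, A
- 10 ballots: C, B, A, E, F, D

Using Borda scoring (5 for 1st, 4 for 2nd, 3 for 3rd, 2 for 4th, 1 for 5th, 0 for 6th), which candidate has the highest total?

A: 9×4 + 6×3 + 9×0 + 10×3 = 84
B: 9×2 + 6×4 + 9×4 + 10×4 = 118
C: 9×5 + 6×1 + 9×1 + 10×5 = 110
D: 9×1 + 6×2 + 9×3 + 10×0 = 48
E: 9×0 + 6×5 + 9×2 + 10×2 = 68
F: 9×3 + 6×0 + 9×5 + 10×1 = 82

B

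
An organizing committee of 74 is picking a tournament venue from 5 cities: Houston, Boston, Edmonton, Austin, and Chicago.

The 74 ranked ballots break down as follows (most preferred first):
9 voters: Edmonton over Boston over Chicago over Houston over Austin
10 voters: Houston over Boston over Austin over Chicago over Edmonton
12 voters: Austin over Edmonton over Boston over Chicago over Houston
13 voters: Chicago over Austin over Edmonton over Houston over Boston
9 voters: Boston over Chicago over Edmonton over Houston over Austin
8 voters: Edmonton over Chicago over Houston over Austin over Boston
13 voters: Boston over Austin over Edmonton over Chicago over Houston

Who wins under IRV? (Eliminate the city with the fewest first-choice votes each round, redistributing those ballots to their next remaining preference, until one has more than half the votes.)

Edmonton

Round 1: Houston 10, Boston 22, Edmonton 17, Austin 12, Chicago 13. Houston eliminated.
Round 2: Boston 32, Edmonton 17, Austin 12, Chicago 13. Austin eliminated.
Round 3: Boston 32, Edmonton 29, Chicago 13. Chicago eliminated.
Round 4: Boston 32, Edmonton 42. Edmonton has a majority (≥38).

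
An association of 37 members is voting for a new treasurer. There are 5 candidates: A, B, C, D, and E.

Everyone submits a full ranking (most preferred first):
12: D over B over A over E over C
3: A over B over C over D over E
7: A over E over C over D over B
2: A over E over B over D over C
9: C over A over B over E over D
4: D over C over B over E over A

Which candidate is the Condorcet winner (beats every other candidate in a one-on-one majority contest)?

A vs B: 21–16
A vs C: 24–13
A vs D: 21–16
A vs E: 33–4
A beats every other candidate.

A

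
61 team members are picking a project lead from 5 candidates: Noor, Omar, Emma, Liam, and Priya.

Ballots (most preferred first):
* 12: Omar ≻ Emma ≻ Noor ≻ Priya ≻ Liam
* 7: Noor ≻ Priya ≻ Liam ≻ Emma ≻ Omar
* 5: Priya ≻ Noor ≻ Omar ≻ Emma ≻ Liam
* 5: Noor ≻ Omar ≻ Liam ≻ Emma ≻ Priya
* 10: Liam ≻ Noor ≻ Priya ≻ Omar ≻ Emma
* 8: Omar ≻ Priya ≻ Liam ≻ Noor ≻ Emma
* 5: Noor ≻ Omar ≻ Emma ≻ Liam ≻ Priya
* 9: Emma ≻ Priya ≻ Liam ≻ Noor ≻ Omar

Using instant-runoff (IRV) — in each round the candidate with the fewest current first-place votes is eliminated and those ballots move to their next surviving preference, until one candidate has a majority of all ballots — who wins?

Noor

Round 1: Noor 17, Omar 20, Emma 9, Liam 10, Priya 5. Priya eliminated.
Round 2: Noor 22, Omar 20, Emma 9, Liam 10. Emma eliminated.
Round 3: Noor 22, Omar 20, Liam 19. Liam eliminated.
Round 4: Noor 41, Omar 20. Noor has a majority (≥31).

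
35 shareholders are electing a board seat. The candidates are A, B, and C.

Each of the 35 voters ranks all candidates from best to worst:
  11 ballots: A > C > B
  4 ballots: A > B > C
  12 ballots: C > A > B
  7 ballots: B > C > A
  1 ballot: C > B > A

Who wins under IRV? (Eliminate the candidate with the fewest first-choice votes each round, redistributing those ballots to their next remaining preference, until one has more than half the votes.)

Round 1: A 15, B 7, C 13. B eliminated.
Round 2: A 15, C 20. C has a majority (≥18).

C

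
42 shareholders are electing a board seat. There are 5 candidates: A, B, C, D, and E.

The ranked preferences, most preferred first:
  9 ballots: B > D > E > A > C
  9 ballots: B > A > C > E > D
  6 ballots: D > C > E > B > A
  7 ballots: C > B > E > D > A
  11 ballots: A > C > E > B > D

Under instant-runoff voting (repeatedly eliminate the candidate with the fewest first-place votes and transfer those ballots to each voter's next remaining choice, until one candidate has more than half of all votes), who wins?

Round 1: A 11, B 18, C 7, D 6, E 0. E eliminated.
Round 2: A 11, B 18, C 7, D 6. D eliminated.
Round 3: A 11, B 18, C 13. A eliminated.
Round 4: B 18, C 24. C has a majority (≥22).

C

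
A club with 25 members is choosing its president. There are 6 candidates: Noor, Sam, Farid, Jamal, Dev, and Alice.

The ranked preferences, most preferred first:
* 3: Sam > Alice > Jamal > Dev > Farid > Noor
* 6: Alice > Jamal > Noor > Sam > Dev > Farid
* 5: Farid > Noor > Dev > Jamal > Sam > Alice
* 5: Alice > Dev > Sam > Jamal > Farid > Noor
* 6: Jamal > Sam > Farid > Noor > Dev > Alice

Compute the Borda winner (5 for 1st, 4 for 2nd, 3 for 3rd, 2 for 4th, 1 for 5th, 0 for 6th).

Jamal

Noor: 3×0 + 6×3 + 5×4 + 5×0 + 6×2 = 50
Sam: 3×5 + 6×2 + 5×1 + 5×3 + 6×4 = 71
Farid: 3×1 + 6×0 + 5×5 + 5×1 + 6×3 = 51
Jamal: 3×3 + 6×4 + 5×2 + 5×2 + 6×5 = 83
Dev: 3×2 + 6×1 + 5×3 + 5×4 + 6×1 = 53
Alice: 3×4 + 6×5 + 5×0 + 5×5 + 6×0 = 67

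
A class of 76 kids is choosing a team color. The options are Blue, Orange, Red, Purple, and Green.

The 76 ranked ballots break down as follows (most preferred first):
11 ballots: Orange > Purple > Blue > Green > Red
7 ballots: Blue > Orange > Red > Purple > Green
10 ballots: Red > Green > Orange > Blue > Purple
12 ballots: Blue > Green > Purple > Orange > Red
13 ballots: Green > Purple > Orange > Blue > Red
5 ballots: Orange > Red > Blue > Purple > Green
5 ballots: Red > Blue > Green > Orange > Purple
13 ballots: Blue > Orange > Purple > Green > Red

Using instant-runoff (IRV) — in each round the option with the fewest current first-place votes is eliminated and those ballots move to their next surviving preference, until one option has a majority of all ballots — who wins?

Orange

Round 1: Blue 32, Orange 16, Red 15, Purple 0, Green 13. Purple eliminated.
Round 2: Blue 32, Orange 16, Red 15, Green 13. Green eliminated.
Round 3: Blue 32, Orange 29, Red 15. Red eliminated.
Round 4: Blue 37, Orange 39. Orange has a majority (≥39).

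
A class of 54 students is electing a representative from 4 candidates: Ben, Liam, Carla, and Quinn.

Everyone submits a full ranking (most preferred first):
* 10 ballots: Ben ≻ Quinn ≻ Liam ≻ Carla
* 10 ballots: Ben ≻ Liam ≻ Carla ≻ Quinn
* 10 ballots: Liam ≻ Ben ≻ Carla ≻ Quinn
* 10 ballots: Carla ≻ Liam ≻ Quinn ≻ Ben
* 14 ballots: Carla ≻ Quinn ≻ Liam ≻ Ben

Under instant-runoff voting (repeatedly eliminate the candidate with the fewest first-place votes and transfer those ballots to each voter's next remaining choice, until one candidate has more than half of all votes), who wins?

Round 1: Ben 20, Liam 10, Carla 24, Quinn 0. Quinn eliminated.
Round 2: Ben 20, Liam 10, Carla 24. Liam eliminated.
Round 3: Ben 30, Carla 24. Ben has a majority (≥28).

Ben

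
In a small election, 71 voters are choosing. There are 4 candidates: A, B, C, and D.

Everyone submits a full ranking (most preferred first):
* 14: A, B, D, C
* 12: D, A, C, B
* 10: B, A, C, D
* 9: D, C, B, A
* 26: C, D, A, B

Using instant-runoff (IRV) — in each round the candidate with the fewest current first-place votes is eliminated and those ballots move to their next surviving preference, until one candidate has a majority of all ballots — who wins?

Round 1: A 14, B 10, C 26, D 21. B eliminated.
Round 2: A 24, C 26, D 21. D eliminated.
Round 3: A 36, C 35. A has a majority (≥36).

A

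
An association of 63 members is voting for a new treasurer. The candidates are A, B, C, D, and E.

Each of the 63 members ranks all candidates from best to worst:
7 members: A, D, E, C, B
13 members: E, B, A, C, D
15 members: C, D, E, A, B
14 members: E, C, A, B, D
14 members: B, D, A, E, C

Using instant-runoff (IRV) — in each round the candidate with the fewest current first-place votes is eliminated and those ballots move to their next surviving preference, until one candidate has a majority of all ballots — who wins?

E

Round 1: A 7, B 14, C 15, D 0, E 27. D eliminated.
Round 2: A 7, B 14, C 15, E 27. A eliminated.
Round 3: B 14, C 15, E 34. E has a majority (≥32).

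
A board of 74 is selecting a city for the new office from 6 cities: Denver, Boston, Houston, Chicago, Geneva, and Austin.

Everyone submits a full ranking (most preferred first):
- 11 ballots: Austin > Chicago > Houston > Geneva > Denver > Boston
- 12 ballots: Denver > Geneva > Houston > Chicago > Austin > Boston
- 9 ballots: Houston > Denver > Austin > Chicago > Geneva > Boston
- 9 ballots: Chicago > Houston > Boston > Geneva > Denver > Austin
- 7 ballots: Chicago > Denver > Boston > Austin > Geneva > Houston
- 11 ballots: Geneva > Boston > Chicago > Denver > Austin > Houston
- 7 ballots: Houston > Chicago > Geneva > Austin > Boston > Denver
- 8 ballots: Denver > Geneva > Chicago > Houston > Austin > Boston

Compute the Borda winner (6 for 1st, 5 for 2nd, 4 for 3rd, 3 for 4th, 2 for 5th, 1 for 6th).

Denver: 11×2 + 12×6 + 9×5 + 9×2 + 7×5 + 11×3 + 7×1 + 8×6 = 280
Boston: 11×1 + 12×1 + 9×1 + 9×4 + 7×4 + 11×5 + 7×2 + 8×1 = 173
Houston: 11×4 + 12×4 + 9×6 + 9×5 + 7×1 + 11×1 + 7×6 + 8×3 = 275
Chicago: 11×5 + 12×3 + 9×3 + 9×6 + 7×6 + 11×4 + 7×5 + 8×4 = 325
Geneva: 11×3 + 12×5 + 9×2 + 9×3 + 7×2 + 11×6 + 7×4 + 8×5 = 286
Austin: 11×6 + 12×2 + 9×4 + 9×1 + 7×3 + 11×2 + 7×3 + 8×2 = 215

Chicago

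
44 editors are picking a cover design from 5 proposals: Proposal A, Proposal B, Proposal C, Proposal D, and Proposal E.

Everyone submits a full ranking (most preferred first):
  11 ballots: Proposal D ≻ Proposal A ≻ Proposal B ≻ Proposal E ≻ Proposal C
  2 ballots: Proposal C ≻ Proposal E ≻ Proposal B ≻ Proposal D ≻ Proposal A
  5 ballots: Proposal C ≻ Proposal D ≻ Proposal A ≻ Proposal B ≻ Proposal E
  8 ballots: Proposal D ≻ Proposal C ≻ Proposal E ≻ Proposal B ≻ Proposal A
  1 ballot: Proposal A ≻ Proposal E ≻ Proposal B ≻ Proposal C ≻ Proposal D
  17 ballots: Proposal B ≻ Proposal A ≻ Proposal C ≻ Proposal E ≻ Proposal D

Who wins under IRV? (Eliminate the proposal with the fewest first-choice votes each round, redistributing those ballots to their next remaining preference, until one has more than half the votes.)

Proposal D

Round 1: Proposal A 1, Proposal B 17, Proposal C 7, Proposal D 19, Proposal E 0. Proposal E eliminated.
Round 2: Proposal A 1, Proposal B 17, Proposal C 7, Proposal D 19. Proposal A eliminated.
Round 3: Proposal B 18, Proposal C 7, Proposal D 19. Proposal C eliminated.
Round 4: Proposal B 20, Proposal D 24. Proposal D has a majority (≥23).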